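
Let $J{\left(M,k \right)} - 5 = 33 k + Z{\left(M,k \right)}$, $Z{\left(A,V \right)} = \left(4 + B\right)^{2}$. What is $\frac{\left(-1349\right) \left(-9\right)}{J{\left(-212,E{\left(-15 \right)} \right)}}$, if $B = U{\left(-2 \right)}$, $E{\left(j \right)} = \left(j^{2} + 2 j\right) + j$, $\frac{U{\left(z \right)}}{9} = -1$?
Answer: $\frac{4047}{1990} \approx 2.0337$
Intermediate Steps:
$U{\left(z \right)} = -9$ ($U{\left(z \right)} = 9 \left(-1\right) = -9$)
$E{\left(j \right)} = j^{2} + 3 j$
$B = -9$
$Z{\left(A,V \right)} = 25$ ($Z{\left(A,V \right)} = \left(4 - 9\right)^{2} = \left(-5\right)^{2} = 25$)
$J{\left(M,k \right)} = 30 + 33 k$ ($J{\left(M,k \right)} = 5 + \left(33 k + 25\right) = 5 + \left(25 + 33 k\right) = 30 + 33 k$)
$\frac{\left(-1349\right) \left(-9\right)}{J{\left(-212,E{\left(-15 \right)} \right)}} = \frac{\left(-1349\right) \left(-9\right)}{30 + 33 \left(- 15 \left(3 - 15\right)\right)} = \frac{12141}{30 + 33 \left(\left(-15\right) \left(-12\right)\right)} = \frac{12141}{30 + 33 \cdot 180} = \frac{12141}{30 + 5940} = \frac{12141}{5970} = 12141 \cdot \frac{1}{5970} = \frac{4047}{1990}$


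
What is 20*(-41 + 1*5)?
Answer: -720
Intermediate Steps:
20*(-41 + 1*5) = 20*(-41 + 5) = 20*(-36) = -720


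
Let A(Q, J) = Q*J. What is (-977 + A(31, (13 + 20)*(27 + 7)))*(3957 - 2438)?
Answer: 51349795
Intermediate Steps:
A(Q, J) = J*Q
(-977 + A(31, (13 + 20)*(27 + 7)))*(3957 - 2438) = (-977 + ((13 + 20)*(27 + 7))*31)*(3957 - 2438) = (-977 + (33*34)*31)*1519 = (-977 + 1122*31)*1519 = (-977 + 34782)*1519 = 33805*1519 = 51349795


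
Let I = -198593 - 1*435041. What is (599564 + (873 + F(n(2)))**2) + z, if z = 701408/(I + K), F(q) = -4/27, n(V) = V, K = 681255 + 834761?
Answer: 437875989866411/321628239 ≈ 1.3614e+6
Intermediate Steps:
K = 1516016
F(q) = -4/27 (F(q) = -4*1/27 = -4/27)
I = -633634 (I = -198593 - 435041 = -633634)
z = 350704/441191 (z = 701408/(-633634 + 1516016) = 701408/882382 = 701408*(1/882382) = 350704/441191 ≈ 0.79490)
(599564 + (873 + F(n(2)))**2) + z = (599564 + (873 - 4/27)**2) + 350704/441191 = (599564 + (23567/27)**2) + 350704/441191 = (599564 + 555403489/729) + 350704/441191 = 992485645/729 + 350704/441191 = 437875989866411/321628239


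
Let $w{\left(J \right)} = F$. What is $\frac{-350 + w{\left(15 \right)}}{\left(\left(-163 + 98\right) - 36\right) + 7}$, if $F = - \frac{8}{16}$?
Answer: $\frac{701}{188} \approx 3.7287$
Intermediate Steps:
$F = - \frac{1}{2}$ ($F = \left(-8\right) \frac{1}{16} = - \frac{1}{2} \approx -0.5$)
$w{\left(J \right)} = - \frac{1}{2}$
$\frac{-350 + w{\left(15 \right)}}{\left(\left(-163 + 98\right) - 36\right) + 7} = \frac{-350 - \frac{1}{2}}{\left(\left(-163 + 98\right) - 36\right) + 7} = - \frac{701}{2 \left(\left(-65 - 36\right) + 7\right)} = - \frac{701}{2 \left(-101 + 7\right)} = - \frac{701}{2 \left(-94\right)} = \left(- \frac{701}{2}\right) \left(- \frac{1}{94}\right) = \frac{701}{188}$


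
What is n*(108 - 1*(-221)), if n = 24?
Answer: 7896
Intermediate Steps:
n*(108 - 1*(-221)) = 24*(108 - 1*(-221)) = 24*(108 + 221) = 24*329 = 7896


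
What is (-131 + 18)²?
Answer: 12769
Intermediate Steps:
(-131 + 18)² = (-113)² = 12769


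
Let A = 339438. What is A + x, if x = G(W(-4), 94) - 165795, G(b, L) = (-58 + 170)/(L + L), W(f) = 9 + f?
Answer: 8161249/47 ≈ 1.7364e+5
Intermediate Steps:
G(b, L) = 56/L (G(b, L) = 112/((2*L)) = 112*(1/(2*L)) = 56/L)
x = -7792337/47 (x = 56/94 - 165795 = 56*(1/94) - 165795 = 28/47 - 165795 = -7792337/47 ≈ -1.6579e+5)
A + x = 339438 - 7792337/47 = 8161249/47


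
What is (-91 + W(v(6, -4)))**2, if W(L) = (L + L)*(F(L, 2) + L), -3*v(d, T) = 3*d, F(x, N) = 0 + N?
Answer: 1849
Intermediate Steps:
F(x, N) = N
v(d, T) = -d
W(L) = 2*L*(2 + L) (W(L) = (L + L)*(2 + L) = (2*L)*(2 + L) = 2*L*(2 + L))
(-91 + W(v(6, -4)))**2 = (-91 + 2*(-1*6)*(2 - 1*6))**2 = (-91 + 2*(-6)*(2 - 6))**2 = (-91 + 2*(-6)*(-4))**2 = (-91 + 48)**2 = (-43)**2 = 1849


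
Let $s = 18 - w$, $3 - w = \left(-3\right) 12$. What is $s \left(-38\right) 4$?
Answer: $3192$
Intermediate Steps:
$w = 39$ ($w = 3 - \left(-3\right) 12 = 3 - -36 = 3 + 36 = 39$)
$s = -21$ ($s = 18 - 39 = -21$)
$s \left(-38\right) 4 = \left(-21\right) \left(-38\right) 4 = 798 \cdot 4 = 3192$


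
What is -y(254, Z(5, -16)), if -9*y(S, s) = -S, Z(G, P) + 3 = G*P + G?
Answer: -254/9 ≈ -28.222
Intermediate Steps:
Z(G, P) = -3 + G + G*P (Z(G, P) = -3 + (G*P + G) = -3 + (G + G*P) = -3 + G + G*P)
y(S, s) = S/9 (y(S, s) = -(-1)*S/9 = S/9)
-y(254, Z(5, -16)) = -254/9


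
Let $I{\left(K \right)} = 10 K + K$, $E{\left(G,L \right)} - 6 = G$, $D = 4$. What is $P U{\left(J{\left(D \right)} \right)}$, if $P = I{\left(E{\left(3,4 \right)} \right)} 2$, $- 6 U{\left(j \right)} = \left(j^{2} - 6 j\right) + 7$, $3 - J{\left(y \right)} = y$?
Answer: $-462$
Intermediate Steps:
$J{\left(y \right)} = 3 - y$
$E{\left(G,L \right)} = 6 + G$
$U{\left(j \right)} = - \frac{7}{6} + j - \frac{j^{2}}{6}$ ($U{\left(j \right)} = - \frac{\left(j^{2} - 6 j\right) + 7}{6} = - \frac{7 + j^{2} - 6 j}{6} = - \frac{7}{6} + j - \frac{j^{2}}{6}$)
$I{\left(K \right)} = 11 K$
$P = 198$ ($P = 11 \left(6 + 3\right) 2 = 11 \cdot 9 \cdot 2 = 99 \cdot 2 = 198$)
$P U{\left(J{\left(D \right)} \right)} = 198 \left(- \frac{7}{6} + \left(3 - 4\right) - \frac{\left(3 - 4\right)^{2}}{6}\right) = 198 \left(- \frac{7}{6} - 1 - \frac{\left(-1\right)^{2}}{6}\right) = 198 \left(- \frac{7}{6} - 1 - \frac{1}{6}\right) = 198 \left(- \frac{7}{3}\right) = -462$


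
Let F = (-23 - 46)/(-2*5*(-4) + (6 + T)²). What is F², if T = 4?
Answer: 4761/19600 ≈ 0.24291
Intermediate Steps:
F = -69/140 (F = (-23 - 46)/(-2*5*(-4) + (6 + 4)²) = -69/(-10*(-4) + 10²) = -69/(40 + 100) = -69/140 ≈ -0.49286)
F² = (-69/140)² = 4761/19600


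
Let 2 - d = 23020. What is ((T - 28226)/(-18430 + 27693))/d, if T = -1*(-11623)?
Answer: 16603/213215734 ≈ 7.7870e-5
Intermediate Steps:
d = -23018 (d = 2 - 1*23020 = 2 - 23020 = -23018)
T = 11623
((T - 28226)/(-18430 + 27693))/d = ((11623 - 28226)/(-18430 + 27693))/(-23018) = -16603/9263*(-1/23018) = 16603/213215734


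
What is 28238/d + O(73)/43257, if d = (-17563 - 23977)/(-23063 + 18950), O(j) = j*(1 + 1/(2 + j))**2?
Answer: 2825997907264667/1010753876250 ≈ 2795.9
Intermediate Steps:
d = 41540/4113 (d = -41540/(-4113) = -41540*(-1/4113) = 41540/4113 ≈ 10.100)
28238/d + O(73)/43257 = 28238/(41540/4113) + (73*(3 + 73)**2/(2 + 73)**2)/43257 = 28238*(4113/41540) + (73*76**2/75**2)*(1/43257) = 58071447/20770 + (73*(1/5625)*5776)*(1/43257) = 58071447/20770 + (421648/5625)*(1/43257) = 58071447/20770 + 421648/243320625 = 2825997907264667/1010753876250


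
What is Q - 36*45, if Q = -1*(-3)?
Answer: -1617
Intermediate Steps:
Q = 3
Q - 36*45 = 3 - 36*45 = 3 - 1620 = -1617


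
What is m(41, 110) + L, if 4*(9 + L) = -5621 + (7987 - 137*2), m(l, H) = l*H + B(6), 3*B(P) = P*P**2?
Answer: 5096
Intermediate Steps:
B(P) = P**3/3 (B(P) = (P*P**2)/3 = P**3/3)
m(l, H) = 72 + H*l (m(l, H) = l*H + (1/3)*6**3 = H*l + (1/3)*216 = H*l + 72 = 72 + H*l)
L = 514 (L = -9 + (-5621 + (7987 - 137*2))/4 = -9 + (-5621 + (7987 - 274))/4 = -9 + (-5621 + 7713)/4 = -9 + (1/4)*2092 = -9 + 523 = 514)
m(41, 110) + L = (72 + 110*41) + 514 = (72 + 4510) + 514 = 4582 + 514 = 5096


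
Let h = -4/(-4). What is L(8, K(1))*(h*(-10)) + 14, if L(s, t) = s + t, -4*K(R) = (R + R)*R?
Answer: -61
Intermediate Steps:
K(R) = -R²/2 (K(R) = -(R + R)*R/4 = -2*R*R/4 = -R²/2)
h = 1 (h = -4*(-¼) = 1)
L(8, K(1))*(h*(-10)) + 14 = (8 - ½*1²)*(1*(-10)) + 14 = (8 - ½*1)*(-10) + 14 = (8 - ½)*(-10) + 14 = (15/2)*(-10) + 14 = -75 + 14 = -61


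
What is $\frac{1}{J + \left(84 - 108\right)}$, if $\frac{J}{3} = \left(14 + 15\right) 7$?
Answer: $\frac{1}{585} \approx 0.0017094$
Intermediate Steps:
$J = 609$ ($J = 3 \left(14 + 15\right) 7 = 3 \cdot 29 \cdot 7 = 3 \cdot 203 = 609$)
$\frac{1}{J + \left(84 - 108\right)} = \frac{1}{609 + \left(84 - 108\right)} = \frac{1}{609 - 24} = \frac{1}{585}$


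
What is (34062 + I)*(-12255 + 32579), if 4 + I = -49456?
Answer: -312948952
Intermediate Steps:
I = -49460 (I = -4 - 49456 = -49460)
(34062 + I)*(-12255 + 32579) = (34062 - 49460)*(-12255 + 32579) = -15398*20324 = -312948952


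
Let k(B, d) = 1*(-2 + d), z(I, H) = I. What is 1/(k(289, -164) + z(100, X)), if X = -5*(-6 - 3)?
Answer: -1/66 ≈ -0.015152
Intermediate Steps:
X = 45 (X = -5*(-9) = 45)
k(B, d) = -2 + d
1/(k(289, -164) + z(100, X)) = 1/((-2 - 164) + 100) = 1/(-166 + 100) = 1/(-66) = -1/66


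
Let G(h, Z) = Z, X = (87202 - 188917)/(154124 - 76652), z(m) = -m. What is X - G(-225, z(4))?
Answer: 69391/25824 ≈ 2.6871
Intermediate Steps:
X = -33905/25824 (X = -101715/77472 = -101715*1/77472 = -33905/25824 ≈ -1.3129)
X - G(-225, z(4)) = -33905/25824 - (-1)*4 = -33905/25824 - 1*(-4) = -33905/25824 + 4 = 69391/25824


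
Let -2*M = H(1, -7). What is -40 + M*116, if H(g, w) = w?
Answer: 366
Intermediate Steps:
M = 7/2 (M = -1/2*(-7) = 7/2 ≈ 3.5000)
-40 + M*116 = -40 + (7/2)*116 = -40 + 406 = 366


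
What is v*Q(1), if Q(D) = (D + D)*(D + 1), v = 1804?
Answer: 7216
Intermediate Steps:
Q(D) = 2*D*(1 + D) (Q(D) = (2*D)*(1 + D) = 2*D*(1 + D))
v*Q(1) = 1804*(2*1*(1 + 1)) = 1804*(2*1*2) = 1804*4 = 7216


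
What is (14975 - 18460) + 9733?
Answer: 6248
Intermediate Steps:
(14975 - 18460) + 9733 = -3485 + 9733 = 6248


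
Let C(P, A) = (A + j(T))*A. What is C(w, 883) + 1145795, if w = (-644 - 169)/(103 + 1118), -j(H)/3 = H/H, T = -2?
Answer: 1922835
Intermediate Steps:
j(H) = -3 (j(H) = -3*H/H = -3*1 = -3)
w = -271/407 (w = -813/1221 = -813*1/1221 = -271/407 ≈ -0.66585)
C(P, A) = A*(-3 + A) (C(P, A) = (A - 3)*A = (-3 + A)*A = A*(-3 + A))
C(w, 883) + 1145795 = 883*(-3 + 883) + 1145795 = 883*880 + 1145795 = 777040 + 1145795 = 1922835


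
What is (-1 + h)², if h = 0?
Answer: 1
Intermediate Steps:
(-1 + h)² = (-1 + 0)² = (-1)² = 1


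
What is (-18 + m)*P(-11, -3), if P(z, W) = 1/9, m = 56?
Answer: 38/9 ≈ 4.2222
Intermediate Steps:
P(z, W) = ⅑
(-18 + m)*P(-11, -3) = (-18 + 56)*(⅑) = 38*(⅑) = 38/9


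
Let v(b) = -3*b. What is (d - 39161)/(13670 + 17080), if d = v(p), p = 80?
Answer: -961/750 ≈ -1.2813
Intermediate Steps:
d = -240 (d = -3*80 = -240)
(d - 39161)/(13670 + 17080) = (-240 - 39161)/(13670 + 17080) = -39401/30750 = -39401*1/30750 = -961/750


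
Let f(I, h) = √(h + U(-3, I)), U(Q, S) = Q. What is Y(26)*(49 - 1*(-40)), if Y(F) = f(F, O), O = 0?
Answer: 89*I*√3 ≈ 154.15*I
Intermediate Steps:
f(I, h) = √(-3 + h) (f(I, h) = √(h - 3) = √(-3 + h))
Y(F) = I*√3 (Y(F) = √(-3 + 0) = √(-3) = I*√3)
Y(26)*(49 - 1*(-40)) = (I*√3)*(49 - 1*(-40)) = (I*√3)*(49 + 40) = (I*√3)*89 = 89*I*√3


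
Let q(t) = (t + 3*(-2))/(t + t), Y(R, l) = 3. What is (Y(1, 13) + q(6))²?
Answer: 9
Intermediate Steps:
q(t) = (-6 + t)/(2*t) (q(t) = (t - 6)/((2*t)) = (-6 + t)*(1/(2*t)) = (-6 + t)/(2*t))
(Y(1, 13) + q(6))² = (3 + (½)*(-6 + 6)/6)² = (3 + (½)*(⅙)*0)² = (3 + 0)² = 3² = 9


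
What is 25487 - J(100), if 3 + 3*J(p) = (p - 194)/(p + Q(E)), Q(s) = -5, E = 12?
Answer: 7264174/285 ≈ 25488.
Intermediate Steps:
J(p) = -1 + (-194 + p)/(3*(-5 + p)) (J(p) = -1 + ((p - 194)/(p - 5))/3 = -1 + ((-194 + p)/(-5 + p))/3 = -1 + (-194 + p)/(3*(-5 + p)))
25487 - J(100) = 25487 - (-179 - 2*100)/(3*(-5 + 100)) = 25487 - (-179 - 200)/(3*95) = 25487 - (-379)/(3*95) = 25487 - 1*(-379/285) = 25487 + 379/285 = 7264174/285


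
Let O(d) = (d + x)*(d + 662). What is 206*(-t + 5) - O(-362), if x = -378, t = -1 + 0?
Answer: 223236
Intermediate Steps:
t = -1
O(d) = (-378 + d)*(662 + d) (O(d) = (d - 378)*(d + 662) = (-378 + d)*(662 + d))
206*(-t + 5) - O(-362) = 206*(-1*(-1) + 5) - (-250236 + (-362)² + 284*(-362)) = 206*(1 + 5) - (-250236 + 131044 - 102808) = 206*6 - 1*(-222000) = 1236 + 222000 = 223236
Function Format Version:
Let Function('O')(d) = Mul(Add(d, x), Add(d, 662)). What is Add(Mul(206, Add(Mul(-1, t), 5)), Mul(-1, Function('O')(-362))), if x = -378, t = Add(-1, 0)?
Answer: 223236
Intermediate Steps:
t = -1
Function('O')(d) = Mul(Add(-378, d), Add(662, d)) (Function('O')(d) = Mul(Add(d, -378), Add(d, 662)) = Mul(Add(-378, d), Add(662, d)))
Add(Mul(206, Add(Mul(-1, t), 5)), Mul(-1, Function('O')(-362))) = Add(Mul(206, Add(Mul(-1, -1), 5)), Mul(-1, Add(-250236, Pow(-362, 2), Mul(284, -362)))) = Add(Mul(206, Add(1, 5)), Mul(-1, Add(-250236, 131044, -102808))) = Add(Mul(206, 6), Mul(-1, -222000)) = Add(1236, 222000) = 223236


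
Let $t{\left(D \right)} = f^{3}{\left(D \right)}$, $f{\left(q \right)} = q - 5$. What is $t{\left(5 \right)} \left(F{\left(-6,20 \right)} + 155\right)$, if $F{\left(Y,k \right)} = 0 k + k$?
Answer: $0$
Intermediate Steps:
$F{\left(Y,k \right)} = k$ ($F{\left(Y,k \right)} = 0 + k = k$)
$f{\left(q \right)} = -5 + q$ ($f{\left(q \right)} = q - 5 = -5 + q$)
$t{\left(D \right)} = \left(-5 + D\right)^{3}$
$t{\left(5 \right)} \left(F{\left(-6,20 \right)} + 155\right) = \left(-5 + 5\right)^{3} \left(20 + 155\right) = 0^{3} \cdot 175 = 0 \cdot 175 = 0$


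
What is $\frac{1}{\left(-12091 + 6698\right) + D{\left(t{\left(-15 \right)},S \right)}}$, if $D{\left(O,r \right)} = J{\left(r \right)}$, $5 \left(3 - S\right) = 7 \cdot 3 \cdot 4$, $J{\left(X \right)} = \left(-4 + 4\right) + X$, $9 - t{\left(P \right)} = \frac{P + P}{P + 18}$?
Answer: $- \frac{5}{27034} \approx -0.00018495$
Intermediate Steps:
$t{\left(P \right)} = 9 - \frac{2 P}{18 + P}$ ($t{\left(P \right)} = 9 - \frac{P + P}{P + 18} = 9 - \frac{2 P}{18 + P}$)
$J{\left(X \right)} = X$ ($J{\left(X \right)} = 0 + X = X$)
$S = - \frac{69}{5}$ ($S = 3 - \frac{7 \cdot 3 \cdot 4}{5} = 3 - \frac{21 \cdot 4}{5} = 3 - \frac{84}{5} = - \frac{69}{5} \approx -13.8$)
$D{\left(O,r \right)} = r$
$\frac{1}{\left(-12091 + 6698\right) + D{\left(t{\left(-15 \right)},S \right)}} = \frac{1}{\left(-12091 + 6698\right) - \frac{69}{5}} = \frac{1}{-5393 - \frac{69}{5}} = \frac{1}{- \frac{27034}{5}} = - \frac{5}{27034}$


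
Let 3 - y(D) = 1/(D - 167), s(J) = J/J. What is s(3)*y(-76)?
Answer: 730/243 ≈ 3.0041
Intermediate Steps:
s(J) = 1
y(D) = 3 - 1/(-167 + D) (y(D) = 3 - 1/(D - 167) = 3 - 1/(-167 + D))
s(3)*y(-76) = 1*((-502 + 3*(-76))/(-167 - 76)) = 1*((-502 - 228)/(-243)) = 1*(-1/243*(-730)) = 1*(730/243) = 730/243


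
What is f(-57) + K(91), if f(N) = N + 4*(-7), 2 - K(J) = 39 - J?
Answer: -31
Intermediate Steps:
K(J) = -37 + J (K(J) = 2 - (39 - J) = 2 + (-39 + J) = -37 + J)
f(N) = -28 + N (f(N) = N - 28 = -28 + N)
f(-57) + K(91) = (-28 - 57) + (-37 + 91) = -85 + 54 = -31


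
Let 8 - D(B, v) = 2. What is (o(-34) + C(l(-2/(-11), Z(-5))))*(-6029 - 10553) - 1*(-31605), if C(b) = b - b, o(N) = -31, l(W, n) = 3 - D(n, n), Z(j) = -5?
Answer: 545647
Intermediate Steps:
D(B, v) = 6 (D(B, v) = 8 - 1*2 = 8 - 2 = 6)
l(W, n) = -3 (l(W, n) = 3 - 1*6 = 3 - 6 = -3)
C(b) = 0
(o(-34) + C(l(-2/(-11), Z(-5))))*(-6029 - 10553) - 1*(-31605) = (-31 + 0)*(-6029 - 10553) - 1*(-31605) = -31*(-16582) + 31605 = 514042 + 31605 = 545647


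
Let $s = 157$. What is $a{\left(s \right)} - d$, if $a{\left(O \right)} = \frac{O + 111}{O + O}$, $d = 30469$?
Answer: $- \frac{4783499}{157} \approx -30468.0$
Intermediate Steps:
$a{\left(O \right)} = \frac{111 + O}{2 O}$
$a{\left(s \right)} - d = \frac{111 + 157}{2 \cdot 157} - 30469 = \frac{1}{2} \cdot \frac{1}{157} \cdot 268 - 30469 = \frac{134}{157} - 30469 = - \frac{4783499}{157}$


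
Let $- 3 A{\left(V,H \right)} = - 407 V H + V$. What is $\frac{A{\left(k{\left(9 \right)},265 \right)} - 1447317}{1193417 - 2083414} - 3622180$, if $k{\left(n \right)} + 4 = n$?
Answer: $- \frac{9671184197699}{2669991} \approx -3.6222 \cdot 10^{6}$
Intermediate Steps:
$k{\left(n \right)} = -4 + n$
$A{\left(V,H \right)} = - \frac{V}{3} + \frac{407 H V}{3}$ ($A{\left(V,H \right)} = - \frac{- 407 V H + V}{3} = - \frac{- 407 H V + V}{3} = - \frac{V - 407 H V}{3} = - \frac{V}{3} + \frac{407 H V}{3}$)
$\frac{A{\left(k{\left(9 \right)},265 \right)} - 1447317}{1193417 - 2083414} - 3622180 = \frac{\frac{\left(-4 + 9\right) \left(-1 + 407 \cdot 265\right)}{3} - 1447317}{1193417 - 2083414} - 3622180 = \frac{\frac{1}{3} \cdot 5 \left(-1 + 107855\right) - 1447317}{-889997} - 3622180 = \left(\frac{1}{3} \cdot 5 \cdot 107854 - 1447317\right) \left(- \frac{1}{889997}\right) - 3622180 = \left(\frac{539270}{3} - 1447317\right) \left(- \frac{1}{889997}\right) - 3622180 = \left(- \frac{3802681}{3}\right) \left(- \frac{1}{889997}\right) - 3622180 = \frac{3802681}{2669991} - 3622180 = - \frac{9671184197699}{2669991}$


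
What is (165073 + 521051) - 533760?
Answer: 152364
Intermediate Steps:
(165073 + 521051) - 533760 = 686124 - 533760 = 152364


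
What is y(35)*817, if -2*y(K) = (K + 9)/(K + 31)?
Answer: -817/3 ≈ -272.33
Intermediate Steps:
y(K) = -(9 + K)/(2*(31 + K)) (y(K) = -(K + 9)/(2*(K + 31)) = -(9 + K)/(2*(31 + K)))
y(35)*817 = ((-9 - 1*35)/(2*(31 + 35)))*817 = ((1/2)*(-9 - 35)/66)*817 = ((1/2)*(1/66)*(-44))*817 = -1/3*817 = -817/3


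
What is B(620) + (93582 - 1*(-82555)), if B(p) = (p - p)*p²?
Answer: 176137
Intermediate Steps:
B(p) = 0 (B(p) = 0*p² = 0)
B(620) + (93582 - 1*(-82555)) = 0 + (93582 - 1*(-82555)) = 0 + (93582 + 82555) = 0 + 176137 = 176137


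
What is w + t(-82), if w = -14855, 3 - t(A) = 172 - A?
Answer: -15106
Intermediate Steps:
t(A) = -169 + A (t(A) = 3 - (172 - A) = 3 + (-172 + A) = -169 + A)
w + t(-82) = -14855 + (-169 - 82) = -14855 - 251 = -15106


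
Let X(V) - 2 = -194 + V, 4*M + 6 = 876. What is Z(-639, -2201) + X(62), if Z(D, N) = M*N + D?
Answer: -958973/2 ≈ -4.7949e+5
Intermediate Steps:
M = 435/2 (M = -3/2 + (¼)*876 = -3/2 + 219 = 435/2 ≈ 217.50)
X(V) = -192 + V (X(V) = 2 + (-194 + V) = -192 + V)
Z(D, N) = D + 435*N/2 (Z(D, N) = 435*N/2 + D = D + 435*N/2)
Z(-639, -2201) + X(62) = (-639 + (435/2)*(-2201)) + (-192 + 62) = (-639 - 957435/2) - 130 = -958713/2 - 130 = -958973/2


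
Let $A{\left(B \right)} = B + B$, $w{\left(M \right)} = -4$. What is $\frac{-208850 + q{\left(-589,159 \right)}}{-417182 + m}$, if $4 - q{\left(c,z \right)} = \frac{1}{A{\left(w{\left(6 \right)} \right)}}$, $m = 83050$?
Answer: $\frac{1670767}{2673056} \approx 0.62504$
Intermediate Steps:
$A{\left(B \right)} = 2 B$
$q{\left(c,z \right)} = \frac{33}{8}$ ($q{\left(c,z \right)} = 4 - \frac{1}{2 \left(-4\right)} = 4 - \frac{1}{-8} = 4 - - \frac{1}{8} = 4 + \frac{1}{8} = \frac{33}{8}$)
$\frac{-208850 + q{\left(-589,159 \right)}}{-417182 + m} = \frac{-208850 + \frac{33}{8}}{-417182 + 83050} = - \frac{1670767}{8 \left(-334132\right)} = \left(- \frac{1670767}{8}\right) \left(- \frac{1}{334132}\right) = \frac{1670767}{2673056}$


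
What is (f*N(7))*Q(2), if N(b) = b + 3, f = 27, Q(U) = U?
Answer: 540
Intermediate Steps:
N(b) = 3 + b
(f*N(7))*Q(2) = (27*(3 + 7))*2 = (27*10)*2 = 270*2 = 540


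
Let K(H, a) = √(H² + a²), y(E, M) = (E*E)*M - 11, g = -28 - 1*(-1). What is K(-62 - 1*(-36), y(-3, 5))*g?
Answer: -54*√458 ≈ -1155.7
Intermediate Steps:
g = -27 (g = -28 + 1 = -27)
y(E, M) = -11 + M*E² (y(E, M) = E²*M - 11 = M*E² - 11 = -11 + M*E²)
K(-62 - 1*(-36), y(-3, 5))*g = √((-62 - 1*(-36))² + (-11 + 5*(-3)²)²)*(-27) = √((-62 + 36)² + (-11 + 5*9)²)*(-27) = √((-26)² + (-11 + 45)²)*(-27) = √(676 + 34²)*(-27) = √(676 + 1156)*(-27) = √1832*(-27) = (2*√458)*(-27) = -54*√458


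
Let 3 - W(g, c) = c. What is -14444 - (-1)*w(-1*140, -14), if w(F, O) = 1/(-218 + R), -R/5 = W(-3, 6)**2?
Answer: -3798773/263 ≈ -14444.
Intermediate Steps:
W(g, c) = 3 - c
R = -45 (R = -5*(3 - 1*6)**2 = -5*(3 - 6)**2 = -5*(-3)**2 = -5*9 = -45)
w(F, O) = -1/263 (w(F, O) = 1/(-218 - 45) = 1/(-263) = -1/263)
-14444 - (-1)*w(-1*140, -14) = -14444 - (-1)*(-1)/263 = -14444 - 1*1/263 = -14444 - 1/263 = -3798773/263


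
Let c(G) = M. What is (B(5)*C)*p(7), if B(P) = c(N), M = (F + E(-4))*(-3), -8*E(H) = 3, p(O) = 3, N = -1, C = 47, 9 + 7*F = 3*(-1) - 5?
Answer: 66411/56 ≈ 1185.9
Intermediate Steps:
F = -17/7 (F = -9/7 + (3*(-1) - 5)/7 = -9/7 + (-3 - 5)/7 = -9/7 + (⅐)*(-8) = -9/7 - 8/7 = -17/7 ≈ -2.4286)
E(H) = -3/8 (E(H) = -⅛*3 = -3/8)
M = 471/56 (M = (-17/7 - 3/8)*(-3) = -157/56*(-3) = 471/56 ≈ 8.4107)
c(G) = 471/56
B(P) = 471/56
(B(5)*C)*p(7) = ((471/56)*47)*3 = (22137/56)*3 = 66411/56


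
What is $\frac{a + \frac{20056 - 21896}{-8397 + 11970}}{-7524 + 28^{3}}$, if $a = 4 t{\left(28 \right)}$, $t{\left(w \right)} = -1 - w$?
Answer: $- \frac{104077}{12887811} \approx -0.0080756$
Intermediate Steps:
$a = -116$ ($a = 4 \left(-1 - 28\right) = 4 \left(-29\right) = -116$)
$\frac{a + \frac{20056 - 21896}{-8397 + 11970}}{-7524 + 28^{3}} = \frac{-116 + \frac{20056 - 21896}{-8397 + 11970}}{-7524 + 28^{3}} = \frac{-116 - \frac{1840}{3573}}{-7524 + 21952} = \frac{-116 - \frac{1840}{3573}}{14428} = \left(-116 - \frac{1840}{3573}\right) \frac{1}{14428} = \left(- \frac{416308}{3573}\right) \frac{1}{14428} = - \frac{104077}{12887811}$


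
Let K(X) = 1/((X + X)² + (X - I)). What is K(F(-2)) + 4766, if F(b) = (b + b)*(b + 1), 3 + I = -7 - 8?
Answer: 409877/86 ≈ 4766.0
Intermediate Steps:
I = -18 (I = -3 + (-7 - 8) = -3 - 15 = -18)
F(b) = 2*b*(1 + b) (F(b) = (2*b)*(1 + b) = 2*b*(1 + b))
K(X) = 1/(18 + X + 4*X²) (K(X) = 1/((X + X)² + (X - 1*(-18))) = 1/((2*X)² + (X + 18)) = 1/(4*X² + (18 + X)) = 1/(18 + X + 4*X²))
K(F(-2)) + 4766 = 1/(18 + 2*(-2)*(1 - 2) + 4*(2*(-2)*(1 - 2))²) + 4766 = 1/(18 + 2*(-2)*(-1) + 4*(2*(-2)*(-1))²) + 4766 = 1/(18 + 4 + 4*4²) + 4766 = 1/(18 + 4 + 4*16) + 4766 = 1/(18 + 4 + 64) + 4766 = 1/86 + 4766 = 409877/86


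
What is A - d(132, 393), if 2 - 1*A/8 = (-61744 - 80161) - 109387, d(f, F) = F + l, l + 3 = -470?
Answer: 2010432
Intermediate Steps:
l = -473 (l = -3 - 470 = -473)
d(f, F) = -473 + F (d(f, F) = F - 473 = -473 + F)
A = 2010352 (A = 16 - 8*((-61744 - 80161) - 109387) = 16 - 8*(-141905 - 109387) = 16 - 8*(-251292) = 16 + 2010336 = 2010352)
A - d(132, 393) = 2010352 - (-473 + 393) = 2010352 - 1*(-80) = 2010352 + 80 = 2010432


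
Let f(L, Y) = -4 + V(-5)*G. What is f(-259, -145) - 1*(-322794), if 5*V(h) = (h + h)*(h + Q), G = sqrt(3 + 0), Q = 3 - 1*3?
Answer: 322790 + 10*sqrt(3) ≈ 3.2281e+5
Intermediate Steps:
Q = 0 (Q = 3 - 3 = 0)
G = sqrt(3) ≈ 1.7320
V(h) = 2*h**2/5 (V(h) = ((h + h)*(h + 0))/5 = ((2*h)*h)/5 = (2*h**2)/5 = 2*h**2/5)
f(L, Y) = -4 + 10*sqrt(3) (f(L, Y) = -4 + ((2/5)*(-5)**2)*sqrt(3) = -4 + ((2/5)*25)*sqrt(3) = -4 + 10*sqrt(3))
f(-259, -145) - 1*(-322794) = (-4 + 10*sqrt(3)) - 1*(-322794) = (-4 + 10*sqrt(3)) + 322794 = 322790 + 10*sqrt(3)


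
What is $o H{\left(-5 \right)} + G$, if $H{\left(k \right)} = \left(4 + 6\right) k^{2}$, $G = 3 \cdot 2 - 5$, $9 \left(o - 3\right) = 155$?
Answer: $\frac{45509}{9} \approx 5056.6$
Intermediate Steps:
$o = \frac{182}{9}$ ($o = 3 + \frac{1}{9} \cdot 155 = 3 + \frac{155}{9} = \frac{182}{9} \approx 20.222$)
$G = 1$ ($G = 6 - 5 = 1$)
$H{\left(k \right)} = 10 k^{2}$
$o H{\left(-5 \right)} + G = \frac{182 \cdot 10 \left(-5\right)^{2}}{9} + 1 = \frac{182 \cdot 10 \cdot 25}{9} + 1 = \frac{182}{9} \cdot 250 + 1 = \frac{45500}{9} + 1 = \frac{45509}{9}$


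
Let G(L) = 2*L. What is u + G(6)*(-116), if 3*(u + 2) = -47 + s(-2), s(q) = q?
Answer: -4231/3 ≈ -1410.3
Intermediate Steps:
u = -55/3 (u = -2 + (-47 - 2)/3 = -2 + (⅓)*(-49) = -2 - 49/3 = -55/3 ≈ -18.333)
u + G(6)*(-116) = -55/3 + (2*6)*(-116) = -55/3 + 12*(-116) = -55/3 - 1392 = -4231/3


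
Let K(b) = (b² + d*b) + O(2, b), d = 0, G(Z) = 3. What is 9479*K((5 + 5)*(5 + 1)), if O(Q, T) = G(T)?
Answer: 34152837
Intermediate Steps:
O(Q, T) = 3
K(b) = 3 + b² (K(b) = (b² + 0*b) + 3 = (b² + 0) + 3 = b² + 3 = 3 + b²)
9479*K((5 + 5)*(5 + 1)) = 9479*(3 + ((5 + 5)*(5 + 1))²) = 9479*(3 + (10*6)²) = 9479*(3 + 60²) = 9479*(3 + 3600) = 9479*3603 = 34152837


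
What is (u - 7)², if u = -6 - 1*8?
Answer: 441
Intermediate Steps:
u = -14 (u = -6 - 8 = -14)
(u - 7)² = (-14 - 7)² = (-21)² = 441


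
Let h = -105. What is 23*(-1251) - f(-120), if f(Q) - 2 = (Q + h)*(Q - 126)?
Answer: -84125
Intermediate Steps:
f(Q) = 2 + (-126 + Q)*(-105 + Q) (f(Q) = 2 + (Q - 105)*(Q - 126) = 2 + (-105 + Q)*(-126 + Q) = 2 + (-126 + Q)*(-105 + Q))
23*(-1251) - f(-120) = 23*(-1251) - (13232 + (-120)² - 231*(-120)) = -28773 - (13232 + 14400 + 27720) = -28773 - 1*55352 = -28773 - 55352 = -84125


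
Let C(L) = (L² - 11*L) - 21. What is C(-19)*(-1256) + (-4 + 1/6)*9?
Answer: -1379157/2 ≈ -6.8958e+5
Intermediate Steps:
C(L) = -21 + L² - 11*L
C(-19)*(-1256) + (-4 + 1/6)*9 = (-21 + (-19)² - 11*(-19))*(-1256) + (-4 + 1/6)*9 = (-21 + 361 + 209)*(-1256) + (-4 + ⅙)*9 = 549*(-1256) - 23/6*9 = -689544 - 69/2 = -1379157/2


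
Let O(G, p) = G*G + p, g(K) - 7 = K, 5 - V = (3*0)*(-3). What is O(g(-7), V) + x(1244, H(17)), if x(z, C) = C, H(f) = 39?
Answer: 44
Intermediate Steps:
V = 5 (V = 5 - 3*0*(-3) = 5 - 0*(-3) = 5 - 1*0 = 5 + 0 = 5)
g(K) = 7 + K
O(G, p) = p + G² (O(G, p) = G² + p = p + G²)
O(g(-7), V) + x(1244, H(17)) = (5 + (7 - 7)²) + 39 = (5 + 0²) + 39 = (5 + 0) + 39 = 5 + 39 = 44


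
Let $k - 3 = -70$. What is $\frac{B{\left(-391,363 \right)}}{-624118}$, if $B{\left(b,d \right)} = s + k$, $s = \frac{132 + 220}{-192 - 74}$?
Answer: $\frac{9087}{83007694} \approx 0.00010947$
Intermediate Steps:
$k = -67$ ($k = 3 - 70 = -67$)
$s = - \frac{176}{133}$ ($s = \frac{352}{-266} = 352 \left(- \frac{1}{266}\right) = - \frac{176}{133} \approx -1.3233$)
$B{\left(b,d \right)} = - \frac{9087}{133}$ ($B{\left(b,d \right)} = - \frac{176}{133} - 67 = - \frac{9087}{133}$)
$\frac{B{\left(-391,363 \right)}}{-624118} = - \frac{9087}{133 \left(-624118\right)} = \left(- \frac{9087}{133}\right) \left(- \frac{1}{624118}\right) = \frac{9087}{83007694}$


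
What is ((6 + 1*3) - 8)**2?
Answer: 1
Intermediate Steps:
((6 + 1*3) - 8)**2 = ((6 + 3) - 8)**2 = (9 - 8)**2 = 1**2 = 1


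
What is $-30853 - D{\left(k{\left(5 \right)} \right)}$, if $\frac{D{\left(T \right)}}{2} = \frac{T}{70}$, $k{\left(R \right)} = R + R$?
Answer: $- \frac{215973}{7} \approx -30853.0$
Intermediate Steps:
$k{\left(R \right)} = 2 R$
$D{\left(T \right)} = \frac{T}{35}$ ($D{\left(T \right)} = 2 \frac{T}{70} = \frac{T}{35}$)
$-30853 - D{\left(k{\left(5 \right)} \right)} = -30853 - \frac{2 \cdot 5}{35} = -30853 - \frac{1}{35} \cdot 10 = -30853 - \frac{2}{7} = - \frac{215973}{7}$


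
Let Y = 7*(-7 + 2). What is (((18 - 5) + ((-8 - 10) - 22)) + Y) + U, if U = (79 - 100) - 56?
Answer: -139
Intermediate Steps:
U = -77 (U = -21 - 56 = -77)
Y = -35 (Y = 7*(-5) = -35)
(((18 - 5) + ((-8 - 10) - 22)) + Y) + U = (((18 - 5) + ((-8 - 10) - 22)) - 35) - 77 = ((13 + (-18 - 22)) - 35) - 77 = ((13 - 40) - 35) - 77 = (-27 - 35) - 77 = -62 - 77 = -139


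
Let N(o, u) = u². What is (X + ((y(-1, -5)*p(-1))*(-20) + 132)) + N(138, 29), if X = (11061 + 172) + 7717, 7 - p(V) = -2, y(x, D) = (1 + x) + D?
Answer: 20823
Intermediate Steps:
y(x, D) = 1 + D + x
p(V) = 9 (p(V) = 7 - 1*(-2) = 7 + 2 = 9)
X = 18950 (X = 11233 + 7717 = 18950)
(X + ((y(-1, -5)*p(-1))*(-20) + 132)) + N(138, 29) = (18950 + (((1 - 5 - 1)*9)*(-20) + 132)) + 29² = (18950 + (-5*9*(-20) + 132)) + 841 = (18950 + (-45*(-20) + 132)) + 841 = (18950 + (900 + 132)) + 841 = (18950 + 1032) + 841 = 19982 + 841 = 20823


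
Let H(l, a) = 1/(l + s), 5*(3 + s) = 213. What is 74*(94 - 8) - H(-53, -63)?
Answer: 426393/67 ≈ 6364.1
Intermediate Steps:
s = 198/5 (s = -3 + (1/5)*213 = -3 + 213/5 = 198/5 ≈ 39.600)
H(l, a) = 1/(198/5 + l) (H(l, a) = 1/(l + 198/5) = 1/(198/5 + l))
74*(94 - 8) - H(-53, -63) = 74*(94 - 8) - 5/(198 + 5*(-53)) = 74*86 - 5/(198 - 265) = 6364 - 5/(-67) = 6364 - 5*(-1)/67 = 6364 - 1*(-5/67) = 6364 + 5/67 = 426393/67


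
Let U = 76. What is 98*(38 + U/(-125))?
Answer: 458052/125 ≈ 3664.4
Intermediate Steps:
98*(38 + U/(-125)) = 98*(38 + 76/(-125)) = 98*(38 + 76*(-1/125)) = 98*(38 - 76/125) = 98*(4674/125) = 458052/125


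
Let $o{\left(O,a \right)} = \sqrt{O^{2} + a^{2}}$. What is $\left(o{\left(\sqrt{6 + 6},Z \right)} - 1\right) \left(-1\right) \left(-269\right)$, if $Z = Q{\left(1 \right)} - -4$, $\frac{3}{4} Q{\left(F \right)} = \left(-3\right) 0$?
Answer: $-269 + 538 \sqrt{7} \approx 1154.4$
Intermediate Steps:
$Q{\left(F \right)} = 0$ ($Q{\left(F \right)} = \frac{4 \left(\left(-3\right) 0\right)}{3} = \frac{4}{3} \cdot 0 = 0$)
$Z = 4$ ($Z = 0 - -4 = 0 + 4 = 4$)
$\left(o{\left(\sqrt{6 + 6},Z \right)} - 1\right) \left(-1\right) \left(-269\right) = \left(\sqrt{\left(\sqrt{6 + 6}\right)^{2} + 4^{2}} - 1\right) \left(-1\right) \left(-269\right) = \left(\sqrt{\left(\sqrt{12}\right)^{2} + 16} - 1\right) \left(-1\right) \left(-269\right) = \left(\sqrt{\left(2 \sqrt{3}\right)^{2} + 16} - 1\right) \left(-1\right) \left(-269\right) = \left(\sqrt{12 + 16} - 1\right) \left(-1\right) \left(-269\right) = \left(\sqrt{28} - 1\right) \left(-1\right) \left(-269\right) = \left(2 \sqrt{7} - 1\right) \left(-1\right) \left(-269\right) = \left(-1 + 2 \sqrt{7}\right) \left(-1\right) \left(-269\right) = \left(1 - 2 \sqrt{7}\right) \left(-269\right) = -269 + 538 \sqrt{7}$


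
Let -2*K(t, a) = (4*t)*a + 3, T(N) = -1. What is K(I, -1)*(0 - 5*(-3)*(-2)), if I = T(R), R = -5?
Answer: 105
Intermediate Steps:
I = -1
K(t, a) = -3/2 - 2*a*t (K(t, a) = -((4*t)*a + 3)/2 = -(4*a*t + 3)/2 = -(3 + 4*a*t)/2 = -3/2 - 2*a*t)
K(I, -1)*(0 - 5*(-3)*(-2)) = (-3/2 - 2*(-1)*(-1))*(0 - 5*(-3)*(-2)) = (-3/2 - 2)*(0 - (-15)*(-2)) = -7*(0 - 1*30)/2 = -7*(0 - 30)/2 = -7/2*(-30) = 105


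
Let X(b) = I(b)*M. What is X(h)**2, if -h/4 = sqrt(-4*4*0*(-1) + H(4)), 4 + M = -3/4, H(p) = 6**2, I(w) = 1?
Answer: 361/16 ≈ 22.563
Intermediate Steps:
H(p) = 36
M = -19/4 (M = -4 - 3/4 = -19/4 ≈ -4.7500)
h = -24 (h = -4*sqrt(-4*4*0*(-1) + 36) = -4*sqrt(-0*(-1) + 36) = -4*sqrt(-4*0 + 36) = -4*sqrt(0 + 36) = -4*sqrt(36) = -4*6 = -24)
X(b) = -19/4 (X(b) = 1*(-19/4) = -19/4)
X(h)**2 = (-19/4)**2 = 361/16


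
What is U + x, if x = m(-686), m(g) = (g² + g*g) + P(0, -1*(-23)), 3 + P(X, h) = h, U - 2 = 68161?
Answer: 1009375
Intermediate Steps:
U = 68163 (U = 2 + 68161 = 68163)
P(X, h) = -3 + h
m(g) = 20 + 2*g² (m(g) = (g² + g*g) + (-3 - 1*(-23)) = (g² + g²) + (-3 + 23) = 2*g² + 20 = 20 + 2*g²)
x = 941212 (x = 20 + 2*(-686)² = 20 + 2*470596 = 20 + 941192 = 941212)
U + x = 68163 + 941212 = 1009375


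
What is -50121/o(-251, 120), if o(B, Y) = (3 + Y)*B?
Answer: 16707/10291 ≈ 1.6235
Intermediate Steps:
o(B, Y) = B*(3 + Y)
-50121/o(-251, 120) = -50121*(-1/(251*(3 + 120))) = -50121/((-251*123)) = -50121/(-30873) = -50121*(-1/30873) = 16707/10291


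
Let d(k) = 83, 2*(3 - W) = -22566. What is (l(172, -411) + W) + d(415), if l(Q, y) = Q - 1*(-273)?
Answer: 11814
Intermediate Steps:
W = 11286 (W = 3 - ½*(-22566) = 3 + 11283 = 11286)
l(Q, y) = 273 + Q (l(Q, y) = Q + 273 = 273 + Q)
(l(172, -411) + W) + d(415) = ((273 + 172) + 11286) + 83 = (445 + 11286) + 83 = 11731 + 83 = 11814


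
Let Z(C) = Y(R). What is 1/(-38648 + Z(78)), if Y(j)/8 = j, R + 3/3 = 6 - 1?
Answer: -1/38616 ≈ -2.5896e-5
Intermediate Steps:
R = 4 (R = -1 + (6 - 1) = -1 + 5 = 4)
Y(j) = 8*j
Z(C) = 32 (Z(C) = 8*4 = 32)
1/(-38648 + Z(78)) = 1/(-38648 + 32) = 1/(-38616) = -1/38616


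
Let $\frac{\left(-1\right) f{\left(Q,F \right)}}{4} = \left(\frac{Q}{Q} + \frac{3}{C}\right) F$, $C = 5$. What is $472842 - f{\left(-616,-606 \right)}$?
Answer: $\frac{2344818}{5} \approx 4.6896 \cdot 10^{5}$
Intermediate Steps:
$f{\left(Q,F \right)} = - \frac{32 F}{5}$ ($f{\left(Q,F \right)} = - 4 \left(\frac{Q}{Q} + \frac{3}{5}\right) F = - 4 \left(1 + 3 \cdot \frac{1}{5}\right) F = - 4 \left(1 + \frac{3}{5}\right) F = - 4 \frac{8 F}{5} = - \frac{32 F}{5}$)
$472842 - f{\left(-616,-606 \right)} = 472842 - \left(- \frac{32}{5}\right) \left(-606\right) = 472842 - \frac{19392}{5} = \frac{2344818}{5}$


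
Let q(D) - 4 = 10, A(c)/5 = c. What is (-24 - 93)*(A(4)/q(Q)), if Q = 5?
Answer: -1170/7 ≈ -167.14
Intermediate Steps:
A(c) = 5*c
q(D) = 14 (q(D) = 4 + 10 = 14)
(-24 - 93)*(A(4)/q(Q)) = (-24 - 93)*((5*4)/14) = -2340/14 = -117*10/7 = -1170/7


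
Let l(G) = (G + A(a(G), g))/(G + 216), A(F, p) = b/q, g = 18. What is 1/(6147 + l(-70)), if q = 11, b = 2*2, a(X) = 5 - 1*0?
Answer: 803/4935658 ≈ 0.00016269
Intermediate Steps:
a(X) = 5 (a(X) = 5 + 0 = 5)
b = 4
A(F, p) = 4/11
l(G) = (4/11 + G)/(216 + G) (l(G) = (G + 4/11)/(G + 216) = (4/11 + G)/(216 + G))
1/(6147 + l(-70)) = 1/(6147 + (4/11 - 70)/(216 - 70)) = 1/(6147 - 766/11/146) = 1/(6147 + (1/146)*(-766/11)) = 1/(6147 - 383/803) = 1/(4935658/803) = 803/4935658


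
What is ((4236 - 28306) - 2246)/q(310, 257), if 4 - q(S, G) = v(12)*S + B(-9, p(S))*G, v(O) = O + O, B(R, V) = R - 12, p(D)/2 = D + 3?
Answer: 26316/2039 ≈ 12.906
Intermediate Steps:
p(D) = 6 + 2*D (p(D) = 2*(D + 3) = 2*(3 + D) = 6 + 2*D)
B(R, V) = -12 + R
v(O) = 2*O
q(S, G) = 4 - 24*S + 21*G (q(S, G) = 4 - ((2*12)*S + (-12 - 9)*G) = 4 - (24*S - 21*G) = 4 - (-21*G + 24*S) = 4 + (-24*S + 21*G) = 4 - 24*S + 21*G)
((4236 - 28306) - 2246)/q(310, 257) = ((4236 - 28306) - 2246)/(4 - 24*310 + 21*257) = (-24070 - 2246)/(4 - 7440 + 5397) = -26316/(-2039) = -26316*(-1/2039) = 26316/2039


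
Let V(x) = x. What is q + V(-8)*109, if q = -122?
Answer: -994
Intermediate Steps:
q + V(-8)*109 = -122 - 8*109 = -122 - 872 = -994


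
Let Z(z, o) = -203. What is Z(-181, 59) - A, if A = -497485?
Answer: 497282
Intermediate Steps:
Z(-181, 59) - A = -203 - 1*(-497485) = -203 + 497485 = 497282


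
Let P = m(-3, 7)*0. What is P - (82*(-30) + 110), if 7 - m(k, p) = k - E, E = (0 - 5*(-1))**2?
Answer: 2350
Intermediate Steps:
E = 25 (E = (0 + 5)**2 = 5**2 = 25)
m(k, p) = 32 - k (m(k, p) = 7 - (k - 1*25) = 7 - (k - 25) = 7 - (-25 + k) = 7 + (25 - k) = 32 - k)
P = 0 (P = (32 - 1*(-3))*0 = (32 + 3)*0 = 35*0 = 0)
P - (82*(-30) + 110) = 0 - (82*(-30) + 110) = 0 - (-2460 + 110) = 0 - 1*(-2350) = 0 + 2350 = 2350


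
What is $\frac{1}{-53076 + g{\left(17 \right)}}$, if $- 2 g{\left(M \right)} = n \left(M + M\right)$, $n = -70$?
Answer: $- \frac{1}{51886} \approx -1.9273 \cdot 10^{-5}$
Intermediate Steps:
$g{\left(M \right)} = 70 M$ ($g{\left(M \right)} = - \frac{\left(-70\right) \left(M + M\right)}{2} = - \frac{\left(-70\right) 2 M}{2} = - \frac{\left(-140\right) M}{2} = 70 M$)
$\frac{1}{-53076 + g{\left(17 \right)}} = \frac{1}{-53076 + 70 \cdot 17} = \frac{1}{-53076 + 1190} = \frac{1}{-51886} = - \frac{1}{51886}$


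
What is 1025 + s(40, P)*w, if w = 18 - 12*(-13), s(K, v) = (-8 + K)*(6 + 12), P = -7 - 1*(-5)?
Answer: 101249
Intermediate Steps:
P = -2 (P = -7 + 5 = -2)
s(K, v) = -144 + 18*K (s(K, v) = (-8 + K)*18 = -144 + 18*K)
w = 174 (w = 18 + 156 = 174)
1025 + s(40, P)*w = 1025 + (-144 + 18*40)*174 = 1025 + (-144 + 720)*174 = 1025 + 576*174 = 1025 + 100224 = 101249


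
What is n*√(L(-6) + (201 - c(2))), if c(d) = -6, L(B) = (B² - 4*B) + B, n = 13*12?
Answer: 468*√29 ≈ 2520.3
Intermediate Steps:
n = 156
L(B) = B² - 3*B
n*√(L(-6) + (201 - c(2))) = 156*√(-6*(-3 - 6) + (201 - 1*(-6))) = 156*√(-6*(-9) + (201 + 6)) = 156*√(54 + 207) = 156*√261 = 156*(3*√29) = 468*√29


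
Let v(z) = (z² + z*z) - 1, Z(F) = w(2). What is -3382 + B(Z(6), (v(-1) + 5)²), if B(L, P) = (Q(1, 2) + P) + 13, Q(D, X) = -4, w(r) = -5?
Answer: -3337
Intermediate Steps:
Z(F) = -5
v(z) = -1 + 2*z² (v(z) = (z² + z²) - 1 = 2*z² - 1 = -1 + 2*z²)
B(L, P) = 9 + P (B(L, P) = (-4 + P) + 13 = 9 + P)
-3382 + B(Z(6), (v(-1) + 5)²) = -3382 + (9 + ((-1 + 2*(-1)²) + 5)²) = -3382 + (9 + ((-1 + 2*1) + 5)²) = -3382 + (9 + ((-1 + 2) + 5)²) = -3382 + (9 + (1 + 5)²) = -3382 + (9 + 6²) = -3382 + (9 + 36) = -3382 + 45 = -3337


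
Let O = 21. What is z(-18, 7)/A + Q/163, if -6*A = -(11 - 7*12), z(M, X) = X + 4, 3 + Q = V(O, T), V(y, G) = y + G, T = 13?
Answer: -8495/11899 ≈ -0.71393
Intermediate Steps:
V(y, G) = G + y
Q = 31 (Q = -3 + (13 + 21) = -3 + 34 = 31)
z(M, X) = 4 + X
A = -73/6 (A = -(-1)*(11 - 7*12)/6 = -(-1)*(11 - 84)/6 = -(-1)*(-73)/6 = -⅙*73 = -73/6 ≈ -12.167)
z(-18, 7)/A + Q/163 = (4 + 7)/(-73/6) + 31/163 = 11*(-6/73) + 31*(1/163) = -66/73 + 31/163 = -8495/11899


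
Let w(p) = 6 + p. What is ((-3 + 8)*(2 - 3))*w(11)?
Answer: -85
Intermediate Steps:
((-3 + 8)*(2 - 3))*w(11) = ((-3 + 8)*(2 - 3))*(6 + 11) = (5*(-1))*17 = -5*17 = -85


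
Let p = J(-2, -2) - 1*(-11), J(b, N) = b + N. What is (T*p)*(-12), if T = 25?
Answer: -2100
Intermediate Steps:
J(b, N) = N + b
p = 7 (p = (-2 - 2) - 1*(-11) = -4 + 11 = 7)
(T*p)*(-12) = (25*7)*(-12) = 175*(-12) = -2100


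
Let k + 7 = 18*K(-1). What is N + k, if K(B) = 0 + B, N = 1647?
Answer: 1622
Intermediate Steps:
K(B) = B
k = -25 (k = -7 + 18*(-1) = -7 - 18 = -25)
N + k = 1647 - 25 = 1622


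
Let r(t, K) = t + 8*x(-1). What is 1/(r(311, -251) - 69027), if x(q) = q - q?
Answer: -1/68716 ≈ -1.4553e-5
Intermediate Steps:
x(q) = 0
r(t, K) = t (r(t, K) = t + 8*0 = t + 0 = t)
1/(r(311, -251) - 69027) = 1/(311 - 69027) = 1/(-68716) = -1/68716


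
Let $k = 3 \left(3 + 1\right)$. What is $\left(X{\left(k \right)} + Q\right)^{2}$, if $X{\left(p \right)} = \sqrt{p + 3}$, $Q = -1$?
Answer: $\left(1 - \sqrt{15}\right)^{2} \approx 8.254$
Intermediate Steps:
$k = 12$ ($k = 3 \cdot 4 = 12$)
$X{\left(p \right)} = \sqrt{3 + p}$
$\left(X{\left(k \right)} + Q\right)^{2} = \left(\sqrt{3 + 12} - 1\right)^{2} = \left(\sqrt{15} - 1\right)^{2} = \left(-1 + \sqrt{15}\right)^{2}$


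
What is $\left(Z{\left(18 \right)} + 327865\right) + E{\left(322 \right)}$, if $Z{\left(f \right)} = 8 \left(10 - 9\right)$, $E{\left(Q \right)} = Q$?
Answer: $328195$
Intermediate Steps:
$Z{\left(f \right)} = 8$ ($Z{\left(f \right)} = 8 \cdot 1 = 8$)
$\left(Z{\left(18 \right)} + 327865\right) + E{\left(322 \right)} = \left(8 + 327865\right) + 322 = 327873 + 322 = 328195$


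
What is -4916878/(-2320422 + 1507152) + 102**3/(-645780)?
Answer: 19268107039/4376612505 ≈ 4.4025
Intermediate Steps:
-4916878/(-2320422 + 1507152) + 102**3/(-645780) = -4916878/(-813270) + 1061208*(-1/645780) = -4916878*(-1/813270) - 88434/53815 = 2458439/406635 - 88434/53815 = 19268107039/4376612505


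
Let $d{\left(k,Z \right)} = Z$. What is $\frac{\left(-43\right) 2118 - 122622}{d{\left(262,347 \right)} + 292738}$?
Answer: $- \frac{23744}{32565} \approx -0.72913$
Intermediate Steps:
$\frac{\left(-43\right) 2118 - 122622}{d{\left(262,347 \right)} + 292738} = \frac{\left(-43\right) 2118 - 122622}{347 + 292738} = \frac{-91074 - 122622}{293085} = \left(-213696\right) \frac{1}{293085} = - \frac{23744}{32565}$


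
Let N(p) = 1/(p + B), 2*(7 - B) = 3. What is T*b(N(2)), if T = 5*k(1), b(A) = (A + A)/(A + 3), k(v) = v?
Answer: 20/47 ≈ 0.42553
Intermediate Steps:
B = 11/2 (B = 7 - 1/2*3 = 7 - 3/2 = 11/2 ≈ 5.5000)
N(p) = 1/(11/2 + p) (N(p) = 1/(p + 11/2) = 1/(11/2 + p))
b(A) = 2*A/(3 + A) (b(A) = (2*A)/(3 + A) = 2*A/(3 + A))
T = 5 (T = 5*1 = 5)
T*b(N(2)) = 5*(2*(2/(11 + 2*2))/(3 + 2/(11 + 2*2))) = 5*(2*(2/(11 + 4))/(3 + 2/(11 + 4))) = 5*(2*(2/15)/(3 + 2/15)) = 5*(2*(2/15)/(47/15)) = 5*(2*(2/15)*(15/47)) = 5*(4/47) = 20/47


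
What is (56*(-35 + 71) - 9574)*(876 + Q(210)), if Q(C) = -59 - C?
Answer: -4587706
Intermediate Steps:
(56*(-35 + 71) - 9574)*(876 + Q(210)) = (56*(-35 + 71) - 9574)*(876 + (-59 - 1*210)) = (56*36 - 9574)*(876 + (-59 - 210)) = (2016 - 9574)*(876 - 269) = -7558*607 = -4587706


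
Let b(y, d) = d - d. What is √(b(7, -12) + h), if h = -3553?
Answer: I*√3553 ≈ 59.607*I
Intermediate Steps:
b(y, d) = 0
√(b(7, -12) + h) = √(0 - 3553) = √(-3553) = I*√3553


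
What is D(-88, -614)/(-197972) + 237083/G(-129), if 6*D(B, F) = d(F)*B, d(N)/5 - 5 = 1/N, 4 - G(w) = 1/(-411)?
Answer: 423015576865893/7141344970 ≈ 59235.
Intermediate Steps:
G(w) = 1645/411 (G(w) = 4 - 1/(-411) = 4 - 1*(-1/411) = 4 + 1/411 = 1645/411)
d(N) = 25 + 5/N (d(N) = 25 + 5*(1/N) = 25 + 5/N)
D(B, F) = B*(25 + 5/F)/6 (D(B, F) = ((25 + 5/F)*B)/6 = (B*(25 + 5/F))/6 = B*(25 + 5/F)/6)
D(-88, -614)/(-197972) + 237083/G(-129) = ((⅚)*(-88)*(1 + 5*(-614))/(-614))/(-197972) + 237083/(1645/411) = ((⅚)*(-88)*(-1/614)*(1 - 3070))*(-1/197972) + 237083*(411/1645) = ((⅚)*(-88)*(-1/614)*(-3069))*(-1/197972) + 13920159/235 = -112530/307*(-1/197972) + 13920159/235 = 56265/30388702 + 13920159/235 = 423015576865893/7141344970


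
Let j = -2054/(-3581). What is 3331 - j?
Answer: 11926257/3581 ≈ 3330.4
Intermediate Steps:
j = 2054/3581 (j = -2054*(-1/3581) = 2054/3581 ≈ 0.57358)
3331 - j = 3331 - 1*2054/3581 = 3331 - 2054/3581 = 11926257/3581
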